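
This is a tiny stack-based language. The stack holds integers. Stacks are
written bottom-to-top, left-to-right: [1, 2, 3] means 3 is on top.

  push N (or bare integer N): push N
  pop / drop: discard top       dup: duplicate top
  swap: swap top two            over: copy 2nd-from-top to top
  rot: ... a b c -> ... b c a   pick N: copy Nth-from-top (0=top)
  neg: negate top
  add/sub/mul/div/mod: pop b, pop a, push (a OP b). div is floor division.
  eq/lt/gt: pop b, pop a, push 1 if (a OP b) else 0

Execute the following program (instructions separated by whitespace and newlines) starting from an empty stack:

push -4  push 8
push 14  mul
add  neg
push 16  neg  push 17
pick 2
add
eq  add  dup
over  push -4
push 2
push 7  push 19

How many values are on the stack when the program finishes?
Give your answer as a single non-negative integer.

Answer: 7

Derivation:
After 'push -4': stack = [-4] (depth 1)
After 'push 8': stack = [-4, 8] (depth 2)
After 'push 14': stack = [-4, 8, 14] (depth 3)
After 'mul': stack = [-4, 112] (depth 2)
After 'add': stack = [108] (depth 1)
After 'neg': stack = [-108] (depth 1)
After 'push 16': stack = [-108, 16] (depth 2)
After 'neg': stack = [-108, -16] (depth 2)
After 'push 17': stack = [-108, -16, 17] (depth 3)
After 'pick 2': stack = [-108, -16, 17, -108] (depth 4)
After 'add': stack = [-108, -16, -91] (depth 3)
After 'eq': stack = [-108, 0] (depth 2)
After 'add': stack = [-108] (depth 1)
After 'dup': stack = [-108, -108] (depth 2)
After 'over': stack = [-108, -108, -108] (depth 3)
After 'push -4': stack = [-108, -108, -108, -4] (depth 4)
After 'push 2': stack = [-108, -108, -108, -4, 2] (depth 5)
After 'push 7': stack = [-108, -108, -108, -4, 2, 7] (depth 6)
After 'push 19': stack = [-108, -108, -108, -4, 2, 7, 19] (depth 7)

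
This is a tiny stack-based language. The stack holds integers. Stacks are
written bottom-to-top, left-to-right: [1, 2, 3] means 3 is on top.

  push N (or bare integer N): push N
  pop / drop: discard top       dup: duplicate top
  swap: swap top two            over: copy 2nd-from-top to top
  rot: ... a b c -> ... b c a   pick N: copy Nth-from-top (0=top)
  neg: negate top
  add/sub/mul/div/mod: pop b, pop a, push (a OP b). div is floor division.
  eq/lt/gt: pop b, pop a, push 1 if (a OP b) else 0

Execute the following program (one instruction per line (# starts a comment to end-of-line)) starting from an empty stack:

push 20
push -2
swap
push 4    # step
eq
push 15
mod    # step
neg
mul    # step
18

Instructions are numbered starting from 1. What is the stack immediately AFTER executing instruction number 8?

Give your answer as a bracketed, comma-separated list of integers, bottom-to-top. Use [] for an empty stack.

Step 1 ('push 20'): [20]
Step 2 ('push -2'): [20, -2]
Step 3 ('swap'): [-2, 20]
Step 4 ('push 4'): [-2, 20, 4]
Step 5 ('eq'): [-2, 0]
Step 6 ('push 15'): [-2, 0, 15]
Step 7 ('mod'): [-2, 0]
Step 8 ('neg'): [-2, 0]

Answer: [-2, 0]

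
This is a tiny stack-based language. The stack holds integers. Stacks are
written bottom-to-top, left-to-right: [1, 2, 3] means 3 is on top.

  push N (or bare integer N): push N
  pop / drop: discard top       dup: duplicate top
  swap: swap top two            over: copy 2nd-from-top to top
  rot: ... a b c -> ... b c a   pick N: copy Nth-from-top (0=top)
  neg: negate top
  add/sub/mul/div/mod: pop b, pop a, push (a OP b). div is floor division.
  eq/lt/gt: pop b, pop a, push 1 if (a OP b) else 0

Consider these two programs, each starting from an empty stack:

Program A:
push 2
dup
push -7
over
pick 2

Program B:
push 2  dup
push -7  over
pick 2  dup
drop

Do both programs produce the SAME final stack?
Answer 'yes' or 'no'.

Answer: yes

Derivation:
Program A trace:
  After 'push 2': [2]
  After 'dup': [2, 2]
  After 'push -7': [2, 2, -7]
  After 'over': [2, 2, -7, 2]
  After 'pick 2': [2, 2, -7, 2, 2]
Program A final stack: [2, 2, -7, 2, 2]

Program B trace:
  After 'push 2': [2]
  After 'dup': [2, 2]
  After 'push -7': [2, 2, -7]
  After 'over': [2, 2, -7, 2]
  After 'pick 2': [2, 2, -7, 2, 2]
  After 'dup': [2, 2, -7, 2, 2, 2]
  After 'drop': [2, 2, -7, 2, 2]
Program B final stack: [2, 2, -7, 2, 2]
Same: yes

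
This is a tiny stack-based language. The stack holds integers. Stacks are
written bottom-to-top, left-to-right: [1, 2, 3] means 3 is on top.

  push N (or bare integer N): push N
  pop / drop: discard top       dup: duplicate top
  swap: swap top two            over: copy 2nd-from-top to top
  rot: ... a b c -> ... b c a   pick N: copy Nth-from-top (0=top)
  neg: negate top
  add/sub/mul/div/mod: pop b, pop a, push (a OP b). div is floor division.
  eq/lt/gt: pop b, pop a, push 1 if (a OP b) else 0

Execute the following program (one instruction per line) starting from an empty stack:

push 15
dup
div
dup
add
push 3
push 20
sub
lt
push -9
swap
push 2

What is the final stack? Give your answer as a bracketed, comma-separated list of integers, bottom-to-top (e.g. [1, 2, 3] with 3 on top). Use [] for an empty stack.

After 'push 15': [15]
After 'dup': [15, 15]
After 'div': [1]
After 'dup': [1, 1]
After 'add': [2]
After 'push 3': [2, 3]
After 'push 20': [2, 3, 20]
After 'sub': [2, -17]
After 'lt': [0]
After 'push -9': [0, -9]
After 'swap': [-9, 0]
After 'push 2': [-9, 0, 2]

Answer: [-9, 0, 2]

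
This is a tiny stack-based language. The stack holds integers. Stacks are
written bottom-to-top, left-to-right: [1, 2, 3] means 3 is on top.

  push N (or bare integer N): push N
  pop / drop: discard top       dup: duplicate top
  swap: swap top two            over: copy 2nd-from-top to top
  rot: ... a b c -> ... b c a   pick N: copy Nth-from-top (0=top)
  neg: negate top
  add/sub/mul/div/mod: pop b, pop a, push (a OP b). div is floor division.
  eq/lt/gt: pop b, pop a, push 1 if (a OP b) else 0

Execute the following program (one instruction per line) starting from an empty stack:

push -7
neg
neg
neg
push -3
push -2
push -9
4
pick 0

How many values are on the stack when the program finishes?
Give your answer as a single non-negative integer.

Answer: 6

Derivation:
After 'push -7': stack = [-7] (depth 1)
After 'neg': stack = [7] (depth 1)
After 'neg': stack = [-7] (depth 1)
After 'neg': stack = [7] (depth 1)
After 'push -3': stack = [7, -3] (depth 2)
After 'push -2': stack = [7, -3, -2] (depth 3)
After 'push -9': stack = [7, -3, -2, -9] (depth 4)
After 'push 4': stack = [7, -3, -2, -9, 4] (depth 5)
After 'pick 0': stack = [7, -3, -2, -9, 4, 4] (depth 6)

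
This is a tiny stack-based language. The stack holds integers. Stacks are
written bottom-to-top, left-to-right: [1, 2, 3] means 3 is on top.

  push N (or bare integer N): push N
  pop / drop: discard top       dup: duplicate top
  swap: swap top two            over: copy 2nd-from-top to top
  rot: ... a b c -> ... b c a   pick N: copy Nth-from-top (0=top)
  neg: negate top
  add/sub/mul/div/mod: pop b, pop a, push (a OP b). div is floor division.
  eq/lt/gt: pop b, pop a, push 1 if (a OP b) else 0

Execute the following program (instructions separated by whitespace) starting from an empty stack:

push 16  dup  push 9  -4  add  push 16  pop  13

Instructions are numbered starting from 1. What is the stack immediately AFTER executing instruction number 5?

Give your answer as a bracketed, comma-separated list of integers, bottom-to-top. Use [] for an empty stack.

Answer: [16, 16, 5]

Derivation:
Step 1 ('push 16'): [16]
Step 2 ('dup'): [16, 16]
Step 3 ('push 9'): [16, 16, 9]
Step 4 ('-4'): [16, 16, 9, -4]
Step 5 ('add'): [16, 16, 5]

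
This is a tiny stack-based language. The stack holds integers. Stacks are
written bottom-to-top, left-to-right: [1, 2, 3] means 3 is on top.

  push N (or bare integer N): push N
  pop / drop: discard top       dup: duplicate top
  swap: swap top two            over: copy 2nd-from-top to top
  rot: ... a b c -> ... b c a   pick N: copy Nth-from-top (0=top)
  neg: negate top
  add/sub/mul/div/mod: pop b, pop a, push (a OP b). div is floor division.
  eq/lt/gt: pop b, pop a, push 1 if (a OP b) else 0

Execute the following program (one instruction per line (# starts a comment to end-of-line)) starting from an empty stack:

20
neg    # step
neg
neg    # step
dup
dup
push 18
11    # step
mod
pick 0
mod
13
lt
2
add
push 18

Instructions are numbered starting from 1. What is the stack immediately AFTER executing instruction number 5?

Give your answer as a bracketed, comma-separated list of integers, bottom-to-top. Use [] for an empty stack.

Answer: [-20, -20]

Derivation:
Step 1 ('20'): [20]
Step 2 ('neg'): [-20]
Step 3 ('neg'): [20]
Step 4 ('neg'): [-20]
Step 5 ('dup'): [-20, -20]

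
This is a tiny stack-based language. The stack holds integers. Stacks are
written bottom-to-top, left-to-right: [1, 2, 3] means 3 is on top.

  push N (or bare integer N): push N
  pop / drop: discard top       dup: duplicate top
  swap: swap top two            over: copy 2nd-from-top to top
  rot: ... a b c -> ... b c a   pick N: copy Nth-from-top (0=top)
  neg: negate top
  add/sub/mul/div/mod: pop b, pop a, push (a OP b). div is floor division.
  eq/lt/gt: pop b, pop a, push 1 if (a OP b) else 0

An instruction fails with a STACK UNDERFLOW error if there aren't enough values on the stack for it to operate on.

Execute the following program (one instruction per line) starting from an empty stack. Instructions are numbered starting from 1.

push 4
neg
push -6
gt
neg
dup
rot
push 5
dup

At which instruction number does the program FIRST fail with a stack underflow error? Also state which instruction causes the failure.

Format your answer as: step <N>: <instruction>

Step 1 ('push 4'): stack = [4], depth = 1
Step 2 ('neg'): stack = [-4], depth = 1
Step 3 ('push -6'): stack = [-4, -6], depth = 2
Step 4 ('gt'): stack = [1], depth = 1
Step 5 ('neg'): stack = [-1], depth = 1
Step 6 ('dup'): stack = [-1, -1], depth = 2
Step 7 ('rot'): needs 3 value(s) but depth is 2 — STACK UNDERFLOW

Answer: step 7: rot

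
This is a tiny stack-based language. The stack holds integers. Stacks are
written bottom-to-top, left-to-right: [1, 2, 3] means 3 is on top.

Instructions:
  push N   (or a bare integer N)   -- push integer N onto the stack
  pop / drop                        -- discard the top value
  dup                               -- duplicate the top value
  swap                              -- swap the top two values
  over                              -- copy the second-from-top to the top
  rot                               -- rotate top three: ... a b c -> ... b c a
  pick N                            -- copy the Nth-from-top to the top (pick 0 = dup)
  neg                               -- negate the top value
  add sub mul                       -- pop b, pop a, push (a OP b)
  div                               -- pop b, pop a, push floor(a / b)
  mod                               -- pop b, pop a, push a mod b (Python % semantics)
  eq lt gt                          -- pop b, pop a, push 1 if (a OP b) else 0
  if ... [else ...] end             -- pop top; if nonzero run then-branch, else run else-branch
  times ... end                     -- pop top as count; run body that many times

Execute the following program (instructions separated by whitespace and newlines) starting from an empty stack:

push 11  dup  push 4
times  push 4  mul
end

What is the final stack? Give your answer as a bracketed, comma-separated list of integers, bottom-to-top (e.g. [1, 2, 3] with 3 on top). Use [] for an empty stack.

Answer: [11, 2816]

Derivation:
After 'push 11': [11]
After 'dup': [11, 11]
After 'push 4': [11, 11, 4]
After 'times': [11, 11]
After 'push 4': [11, 11, 4]
After 'mul': [11, 44]
After 'push 4': [11, 44, 4]
After 'mul': [11, 176]
After 'push 4': [11, 176, 4]
After 'mul': [11, 704]
After 'push 4': [11, 704, 4]
After 'mul': [11, 2816]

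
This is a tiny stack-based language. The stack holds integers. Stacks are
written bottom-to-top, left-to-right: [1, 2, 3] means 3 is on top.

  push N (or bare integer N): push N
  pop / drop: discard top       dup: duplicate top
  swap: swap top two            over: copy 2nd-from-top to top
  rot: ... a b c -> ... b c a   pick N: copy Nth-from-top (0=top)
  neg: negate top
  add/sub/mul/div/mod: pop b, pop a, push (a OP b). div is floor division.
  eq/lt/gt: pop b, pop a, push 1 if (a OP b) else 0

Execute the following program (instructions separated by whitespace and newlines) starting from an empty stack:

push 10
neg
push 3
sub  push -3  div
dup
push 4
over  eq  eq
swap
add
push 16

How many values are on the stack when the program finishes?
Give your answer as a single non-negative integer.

After 'push 10': stack = [10] (depth 1)
After 'neg': stack = [-10] (depth 1)
After 'push 3': stack = [-10, 3] (depth 2)
After 'sub': stack = [-13] (depth 1)
After 'push -3': stack = [-13, -3] (depth 2)
After 'div': stack = [4] (depth 1)
After 'dup': stack = [4, 4] (depth 2)
After 'push 4': stack = [4, 4, 4] (depth 3)
After 'over': stack = [4, 4, 4, 4] (depth 4)
After 'eq': stack = [4, 4, 1] (depth 3)
After 'eq': stack = [4, 0] (depth 2)
After 'swap': stack = [0, 4] (depth 2)
After 'add': stack = [4] (depth 1)
After 'push 16': stack = [4, 16] (depth 2)

Answer: 2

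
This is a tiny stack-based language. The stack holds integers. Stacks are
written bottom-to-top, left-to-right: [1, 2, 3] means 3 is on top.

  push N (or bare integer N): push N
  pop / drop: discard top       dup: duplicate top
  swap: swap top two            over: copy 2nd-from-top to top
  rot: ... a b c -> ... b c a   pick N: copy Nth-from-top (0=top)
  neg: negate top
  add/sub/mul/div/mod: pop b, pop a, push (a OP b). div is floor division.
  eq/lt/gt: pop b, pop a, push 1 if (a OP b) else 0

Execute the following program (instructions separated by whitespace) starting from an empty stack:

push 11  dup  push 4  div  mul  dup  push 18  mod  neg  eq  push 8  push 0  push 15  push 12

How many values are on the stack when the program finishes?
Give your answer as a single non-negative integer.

Answer: 5

Derivation:
After 'push 11': stack = [11] (depth 1)
After 'dup': stack = [11, 11] (depth 2)
After 'push 4': stack = [11, 11, 4] (depth 3)
After 'div': stack = [11, 2] (depth 2)
After 'mul': stack = [22] (depth 1)
After 'dup': stack = [22, 22] (depth 2)
After 'push 18': stack = [22, 22, 18] (depth 3)
After 'mod': stack = [22, 4] (depth 2)
After 'neg': stack = [22, -4] (depth 2)
After 'eq': stack = [0] (depth 1)
After 'push 8': stack = [0, 8] (depth 2)
After 'push 0': stack = [0, 8, 0] (depth 3)
After 'push 15': stack = [0, 8, 0, 15] (depth 4)
After 'push 12': stack = [0, 8, 0, 15, 12] (depth 5)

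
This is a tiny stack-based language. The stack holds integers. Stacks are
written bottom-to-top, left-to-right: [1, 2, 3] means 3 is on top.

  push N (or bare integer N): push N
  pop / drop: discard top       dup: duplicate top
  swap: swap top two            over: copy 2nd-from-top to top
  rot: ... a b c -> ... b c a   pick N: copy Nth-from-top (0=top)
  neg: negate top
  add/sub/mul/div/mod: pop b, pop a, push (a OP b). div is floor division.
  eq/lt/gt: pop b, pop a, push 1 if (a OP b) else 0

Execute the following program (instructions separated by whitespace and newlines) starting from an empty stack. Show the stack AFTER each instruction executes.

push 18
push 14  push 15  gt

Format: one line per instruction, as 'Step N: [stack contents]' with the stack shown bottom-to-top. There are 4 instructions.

Step 1: [18]
Step 2: [18, 14]
Step 3: [18, 14, 15]
Step 4: [18, 0]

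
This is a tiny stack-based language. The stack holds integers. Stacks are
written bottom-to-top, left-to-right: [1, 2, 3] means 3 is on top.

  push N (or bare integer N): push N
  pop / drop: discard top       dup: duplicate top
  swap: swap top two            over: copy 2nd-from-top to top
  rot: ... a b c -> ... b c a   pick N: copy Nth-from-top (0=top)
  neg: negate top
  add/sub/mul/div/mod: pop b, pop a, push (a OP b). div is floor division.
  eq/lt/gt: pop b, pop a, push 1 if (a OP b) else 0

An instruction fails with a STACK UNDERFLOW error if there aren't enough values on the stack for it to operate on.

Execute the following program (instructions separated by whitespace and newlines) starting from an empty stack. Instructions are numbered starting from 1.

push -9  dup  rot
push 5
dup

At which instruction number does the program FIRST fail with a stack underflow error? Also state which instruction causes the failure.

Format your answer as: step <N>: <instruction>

Step 1 ('push -9'): stack = [-9], depth = 1
Step 2 ('dup'): stack = [-9, -9], depth = 2
Step 3 ('rot'): needs 3 value(s) but depth is 2 — STACK UNDERFLOW

Answer: step 3: rot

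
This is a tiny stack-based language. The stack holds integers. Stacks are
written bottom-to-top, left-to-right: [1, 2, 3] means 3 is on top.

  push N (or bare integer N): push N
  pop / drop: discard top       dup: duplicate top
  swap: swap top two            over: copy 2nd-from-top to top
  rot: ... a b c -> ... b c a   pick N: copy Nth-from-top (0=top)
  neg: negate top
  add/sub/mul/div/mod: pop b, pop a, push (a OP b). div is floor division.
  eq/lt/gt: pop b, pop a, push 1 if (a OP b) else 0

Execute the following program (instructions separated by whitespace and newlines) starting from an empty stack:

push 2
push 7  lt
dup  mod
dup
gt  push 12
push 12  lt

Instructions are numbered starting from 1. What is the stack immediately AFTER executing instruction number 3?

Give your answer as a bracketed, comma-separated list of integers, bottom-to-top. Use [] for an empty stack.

Step 1 ('push 2'): [2]
Step 2 ('push 7'): [2, 7]
Step 3 ('lt'): [1]

Answer: [1]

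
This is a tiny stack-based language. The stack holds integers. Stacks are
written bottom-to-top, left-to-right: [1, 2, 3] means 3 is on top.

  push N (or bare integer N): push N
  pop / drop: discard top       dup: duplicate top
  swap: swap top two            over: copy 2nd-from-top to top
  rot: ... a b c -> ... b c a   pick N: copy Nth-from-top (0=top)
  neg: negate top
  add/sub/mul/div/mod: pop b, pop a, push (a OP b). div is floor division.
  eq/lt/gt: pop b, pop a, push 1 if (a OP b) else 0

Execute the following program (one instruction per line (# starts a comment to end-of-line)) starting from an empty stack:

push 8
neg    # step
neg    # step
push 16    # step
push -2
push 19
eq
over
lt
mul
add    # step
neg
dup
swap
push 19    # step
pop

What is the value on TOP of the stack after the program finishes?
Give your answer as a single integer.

Answer: -24

Derivation:
After 'push 8': [8]
After 'neg': [-8]
After 'neg': [8]
After 'push 16': [8, 16]
After 'push -2': [8, 16, -2]
After 'push 19': [8, 16, -2, 19]
After 'eq': [8, 16, 0]
After 'over': [8, 16, 0, 16]
After 'lt': [8, 16, 1]
After 'mul': [8, 16]
After 'add': [24]
After 'neg': [-24]
After 'dup': [-24, -24]
After 'swap': [-24, -24]
After 'push 19': [-24, -24, 19]
After 'pop': [-24, -24]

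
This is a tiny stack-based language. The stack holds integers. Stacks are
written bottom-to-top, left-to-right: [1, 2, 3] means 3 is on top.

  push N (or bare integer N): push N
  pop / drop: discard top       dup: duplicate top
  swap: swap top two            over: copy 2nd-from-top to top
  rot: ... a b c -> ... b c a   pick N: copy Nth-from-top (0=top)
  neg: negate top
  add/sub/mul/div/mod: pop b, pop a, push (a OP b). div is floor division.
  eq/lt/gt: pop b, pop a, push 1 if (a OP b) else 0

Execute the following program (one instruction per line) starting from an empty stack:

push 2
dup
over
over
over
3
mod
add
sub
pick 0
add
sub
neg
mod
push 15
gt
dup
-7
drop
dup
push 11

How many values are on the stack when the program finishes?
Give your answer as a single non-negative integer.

Answer: 4

Derivation:
After 'push 2': stack = [2] (depth 1)
After 'dup': stack = [2, 2] (depth 2)
After 'over': stack = [2, 2, 2] (depth 3)
After 'over': stack = [2, 2, 2, 2] (depth 4)
After 'over': stack = [2, 2, 2, 2, 2] (depth 5)
After 'push 3': stack = [2, 2, 2, 2, 2, 3] (depth 6)
After 'mod': stack = [2, 2, 2, 2, 2] (depth 5)
After 'add': stack = [2, 2, 2, 4] (depth 4)
After 'sub': stack = [2, 2, -2] (depth 3)
After 'pick 0': stack = [2, 2, -2, -2] (depth 4)
  ...
After 'sub': stack = [2, 6] (depth 2)
After 'neg': stack = [2, -6] (depth 2)
After 'mod': stack = [-4] (depth 1)
After 'push 15': stack = [-4, 15] (depth 2)
After 'gt': stack = [0] (depth 1)
After 'dup': stack = [0, 0] (depth 2)
After 'push -7': stack = [0, 0, -7] (depth 3)
After 'drop': stack = [0, 0] (depth 2)
After 'dup': stack = [0, 0, 0] (depth 3)
After 'push 11': stack = [0, 0, 0, 11] (depth 4)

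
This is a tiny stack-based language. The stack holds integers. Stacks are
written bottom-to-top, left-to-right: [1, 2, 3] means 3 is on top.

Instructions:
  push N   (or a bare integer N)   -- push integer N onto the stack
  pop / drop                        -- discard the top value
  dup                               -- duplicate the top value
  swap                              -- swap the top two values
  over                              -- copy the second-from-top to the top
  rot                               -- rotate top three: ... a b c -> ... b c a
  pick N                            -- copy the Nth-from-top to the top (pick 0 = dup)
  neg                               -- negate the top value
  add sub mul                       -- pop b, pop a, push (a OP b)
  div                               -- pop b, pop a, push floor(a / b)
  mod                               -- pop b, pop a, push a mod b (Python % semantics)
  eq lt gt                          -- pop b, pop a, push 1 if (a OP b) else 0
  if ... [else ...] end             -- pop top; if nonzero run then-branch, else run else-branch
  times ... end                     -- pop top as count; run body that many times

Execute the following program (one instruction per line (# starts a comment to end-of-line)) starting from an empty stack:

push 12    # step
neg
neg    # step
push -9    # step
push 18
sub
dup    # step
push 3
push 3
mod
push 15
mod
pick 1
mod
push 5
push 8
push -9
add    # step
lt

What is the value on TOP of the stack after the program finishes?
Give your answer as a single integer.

After 'push 12': [12]
After 'neg': [-12]
After 'neg': [12]
After 'push -9': [12, -9]
After 'push 18': [12, -9, 18]
After 'sub': [12, -27]
After 'dup': [12, -27, -27]
After 'push 3': [12, -27, -27, 3]
After 'push 3': [12, -27, -27, 3, 3]
After 'mod': [12, -27, -27, 0]
After 'push 15': [12, -27, -27, 0, 15]
After 'mod': [12, -27, -27, 0]
After 'pick 1': [12, -27, -27, 0, -27]
After 'mod': [12, -27, -27, 0]
After 'push 5': [12, -27, -27, 0, 5]
After 'push 8': [12, -27, -27, 0, 5, 8]
After 'push -9': [12, -27, -27, 0, 5, 8, -9]
After 'add': [12, -27, -27, 0, 5, -1]
After 'lt': [12, -27, -27, 0, 0]

Answer: 0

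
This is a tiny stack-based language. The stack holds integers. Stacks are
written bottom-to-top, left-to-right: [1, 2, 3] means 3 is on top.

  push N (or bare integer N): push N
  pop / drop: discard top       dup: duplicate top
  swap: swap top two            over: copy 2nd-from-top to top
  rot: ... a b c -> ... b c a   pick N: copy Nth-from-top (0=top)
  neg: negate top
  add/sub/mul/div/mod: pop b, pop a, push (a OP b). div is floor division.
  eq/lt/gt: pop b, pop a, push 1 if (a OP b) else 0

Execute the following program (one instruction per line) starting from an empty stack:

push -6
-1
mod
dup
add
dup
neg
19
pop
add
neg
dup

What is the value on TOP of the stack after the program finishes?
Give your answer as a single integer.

Answer: 0

Derivation:
After 'push -6': [-6]
After 'push -1': [-6, -1]
After 'mod': [0]
After 'dup': [0, 0]
After 'add': [0]
After 'dup': [0, 0]
After 'neg': [0, 0]
After 'push 19': [0, 0, 19]
After 'pop': [0, 0]
After 'add': [0]
After 'neg': [0]
After 'dup': [0, 0]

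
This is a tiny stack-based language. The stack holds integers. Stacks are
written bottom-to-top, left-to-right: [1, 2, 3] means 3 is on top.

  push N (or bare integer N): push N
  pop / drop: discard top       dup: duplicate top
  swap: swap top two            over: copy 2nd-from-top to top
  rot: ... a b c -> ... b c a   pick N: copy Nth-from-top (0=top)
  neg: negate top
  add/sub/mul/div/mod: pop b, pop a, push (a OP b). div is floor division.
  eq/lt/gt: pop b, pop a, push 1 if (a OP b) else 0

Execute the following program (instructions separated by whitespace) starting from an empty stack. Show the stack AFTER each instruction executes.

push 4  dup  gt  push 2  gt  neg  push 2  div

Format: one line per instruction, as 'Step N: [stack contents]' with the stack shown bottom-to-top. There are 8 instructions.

Step 1: [4]
Step 2: [4, 4]
Step 3: [0]
Step 4: [0, 2]
Step 5: [0]
Step 6: [0]
Step 7: [0, 2]
Step 8: [0]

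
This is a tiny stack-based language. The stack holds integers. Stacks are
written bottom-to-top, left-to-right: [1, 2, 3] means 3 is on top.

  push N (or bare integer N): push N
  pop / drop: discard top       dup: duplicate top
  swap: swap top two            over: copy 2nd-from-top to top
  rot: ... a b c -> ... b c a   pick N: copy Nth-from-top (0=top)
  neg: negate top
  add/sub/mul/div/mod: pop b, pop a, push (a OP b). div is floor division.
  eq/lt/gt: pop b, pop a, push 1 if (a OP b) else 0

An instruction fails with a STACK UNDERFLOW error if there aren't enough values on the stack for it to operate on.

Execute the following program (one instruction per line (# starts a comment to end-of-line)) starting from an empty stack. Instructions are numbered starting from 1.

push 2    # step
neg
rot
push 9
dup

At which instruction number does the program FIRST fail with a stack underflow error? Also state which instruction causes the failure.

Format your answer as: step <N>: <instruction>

Step 1 ('push 2'): stack = [2], depth = 1
Step 2 ('neg'): stack = [-2], depth = 1
Step 3 ('rot'): needs 3 value(s) but depth is 1 — STACK UNDERFLOW

Answer: step 3: rot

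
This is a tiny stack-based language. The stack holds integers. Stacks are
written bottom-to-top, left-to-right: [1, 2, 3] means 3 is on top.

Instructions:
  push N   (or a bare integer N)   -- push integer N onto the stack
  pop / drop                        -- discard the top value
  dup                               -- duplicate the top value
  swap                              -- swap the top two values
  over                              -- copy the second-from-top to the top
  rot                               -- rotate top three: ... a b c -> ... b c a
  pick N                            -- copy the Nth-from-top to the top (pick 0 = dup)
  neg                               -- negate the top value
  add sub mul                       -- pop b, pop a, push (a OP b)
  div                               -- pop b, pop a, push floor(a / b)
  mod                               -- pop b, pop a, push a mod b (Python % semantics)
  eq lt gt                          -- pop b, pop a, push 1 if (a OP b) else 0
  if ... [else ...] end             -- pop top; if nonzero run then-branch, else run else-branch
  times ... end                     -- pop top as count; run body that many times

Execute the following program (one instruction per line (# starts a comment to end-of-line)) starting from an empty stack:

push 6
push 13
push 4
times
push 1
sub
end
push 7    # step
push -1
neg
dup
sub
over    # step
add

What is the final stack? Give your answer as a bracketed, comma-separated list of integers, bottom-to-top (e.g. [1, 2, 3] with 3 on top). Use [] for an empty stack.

Answer: [6, 9, 7, 7]

Derivation:
After 'push 6': [6]
After 'push 13': [6, 13]
After 'push 4': [6, 13, 4]
After 'times': [6, 13]
After 'push 1': [6, 13, 1]
After 'sub': [6, 12]
After 'push 1': [6, 12, 1]
After 'sub': [6, 11]
After 'push 1': [6, 11, 1]
After 'sub': [6, 10]
After 'push 1': [6, 10, 1]
After 'sub': [6, 9]
After 'push 7': [6, 9, 7]
After 'push -1': [6, 9, 7, -1]
After 'neg': [6, 9, 7, 1]
After 'dup': [6, 9, 7, 1, 1]
After 'sub': [6, 9, 7, 0]
After 'over': [6, 9, 7, 0, 7]
After 'add': [6, 9, 7, 7]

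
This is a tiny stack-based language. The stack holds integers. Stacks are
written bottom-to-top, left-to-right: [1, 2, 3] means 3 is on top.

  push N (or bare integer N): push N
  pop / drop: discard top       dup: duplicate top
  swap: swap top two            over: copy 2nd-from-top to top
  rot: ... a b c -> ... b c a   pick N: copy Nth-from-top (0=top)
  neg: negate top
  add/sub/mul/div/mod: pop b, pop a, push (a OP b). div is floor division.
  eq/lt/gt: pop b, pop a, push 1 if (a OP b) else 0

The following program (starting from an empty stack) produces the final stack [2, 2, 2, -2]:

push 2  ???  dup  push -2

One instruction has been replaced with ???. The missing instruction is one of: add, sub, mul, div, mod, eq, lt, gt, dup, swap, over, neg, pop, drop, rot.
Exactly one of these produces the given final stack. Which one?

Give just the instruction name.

Answer: dup

Derivation:
Stack before ???: [2]
Stack after ???:  [2, 2]
The instruction that transforms [2] -> [2, 2] is: dup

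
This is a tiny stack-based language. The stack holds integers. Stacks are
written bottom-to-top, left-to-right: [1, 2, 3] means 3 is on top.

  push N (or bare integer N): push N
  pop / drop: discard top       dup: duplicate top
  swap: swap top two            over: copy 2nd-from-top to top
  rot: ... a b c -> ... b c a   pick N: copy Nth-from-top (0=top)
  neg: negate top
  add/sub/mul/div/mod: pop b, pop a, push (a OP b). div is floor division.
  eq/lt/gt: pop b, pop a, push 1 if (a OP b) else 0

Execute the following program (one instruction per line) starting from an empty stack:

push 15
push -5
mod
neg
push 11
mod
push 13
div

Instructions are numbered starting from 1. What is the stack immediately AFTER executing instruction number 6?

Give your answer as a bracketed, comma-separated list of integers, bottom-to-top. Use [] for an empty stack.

Step 1 ('push 15'): [15]
Step 2 ('push -5'): [15, -5]
Step 3 ('mod'): [0]
Step 4 ('neg'): [0]
Step 5 ('push 11'): [0, 11]
Step 6 ('mod'): [0]

Answer: [0]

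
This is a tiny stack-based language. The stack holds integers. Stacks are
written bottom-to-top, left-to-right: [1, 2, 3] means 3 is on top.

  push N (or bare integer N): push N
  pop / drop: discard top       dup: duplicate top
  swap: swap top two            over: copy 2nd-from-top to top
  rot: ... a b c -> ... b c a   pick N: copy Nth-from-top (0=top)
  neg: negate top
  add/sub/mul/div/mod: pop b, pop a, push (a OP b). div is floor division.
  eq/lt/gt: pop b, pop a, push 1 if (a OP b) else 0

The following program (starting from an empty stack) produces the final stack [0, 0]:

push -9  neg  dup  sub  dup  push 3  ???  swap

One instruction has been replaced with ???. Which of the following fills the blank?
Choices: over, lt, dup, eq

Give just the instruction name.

Answer: eq

Derivation:
Stack before ???: [0, 0, 3]
Stack after ???:  [0, 0]
Checking each choice:
  over: produces [0, 0, 0, 3]
  lt: produces [1, 0]
  dup: produces [0, 0, 3, 3]
  eq: MATCH


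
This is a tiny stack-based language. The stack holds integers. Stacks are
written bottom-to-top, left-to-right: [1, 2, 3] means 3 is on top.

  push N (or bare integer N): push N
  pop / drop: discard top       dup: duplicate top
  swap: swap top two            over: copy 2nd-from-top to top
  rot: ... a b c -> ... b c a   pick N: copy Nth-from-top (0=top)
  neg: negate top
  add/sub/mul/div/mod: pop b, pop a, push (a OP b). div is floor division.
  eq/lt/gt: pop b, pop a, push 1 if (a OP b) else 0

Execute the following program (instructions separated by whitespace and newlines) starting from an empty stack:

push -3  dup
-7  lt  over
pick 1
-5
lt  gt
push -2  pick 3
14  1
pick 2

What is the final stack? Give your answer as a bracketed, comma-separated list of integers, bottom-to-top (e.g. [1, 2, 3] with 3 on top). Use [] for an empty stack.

Answer: [-3, 0, 0, -2, -3, 14, 1, -3]

Derivation:
After 'push -3': [-3]
After 'dup': [-3, -3]
After 'push -7': [-3, -3, -7]
After 'lt': [-3, 0]
After 'over': [-3, 0, -3]
After 'pick 1': [-3, 0, -3, 0]
After 'push -5': [-3, 0, -3, 0, -5]
After 'lt': [-3, 0, -3, 0]
After 'gt': [-3, 0, 0]
After 'push -2': [-3, 0, 0, -2]
After 'pick 3': [-3, 0, 0, -2, -3]
After 'push 14': [-3, 0, 0, -2, -3, 14]
After 'push 1': [-3, 0, 0, -2, -3, 14, 1]
After 'pick 2': [-3, 0, 0, -2, -3, 14, 1, -3]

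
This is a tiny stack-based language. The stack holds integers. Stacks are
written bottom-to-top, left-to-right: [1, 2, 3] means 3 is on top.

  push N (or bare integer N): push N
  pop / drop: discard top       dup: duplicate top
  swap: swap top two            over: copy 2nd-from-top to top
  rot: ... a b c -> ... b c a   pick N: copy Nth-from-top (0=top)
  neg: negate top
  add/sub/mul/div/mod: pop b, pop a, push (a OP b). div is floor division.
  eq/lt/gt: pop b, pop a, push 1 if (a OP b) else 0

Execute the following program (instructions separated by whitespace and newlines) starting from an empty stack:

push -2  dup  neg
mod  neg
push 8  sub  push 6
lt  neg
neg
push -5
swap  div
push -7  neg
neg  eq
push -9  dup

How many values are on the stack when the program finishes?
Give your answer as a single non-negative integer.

After 'push -2': stack = [-2] (depth 1)
After 'dup': stack = [-2, -2] (depth 2)
After 'neg': stack = [-2, 2] (depth 2)
After 'mod': stack = [0] (depth 1)
After 'neg': stack = [0] (depth 1)
After 'push 8': stack = [0, 8] (depth 2)
After 'sub': stack = [-8] (depth 1)
After 'push 6': stack = [-8, 6] (depth 2)
After 'lt': stack = [1] (depth 1)
After 'neg': stack = [-1] (depth 1)
After 'neg': stack = [1] (depth 1)
After 'push -5': stack = [1, -5] (depth 2)
After 'swap': stack = [-5, 1] (depth 2)
After 'div': stack = [-5] (depth 1)
After 'push -7': stack = [-5, -7] (depth 2)
After 'neg': stack = [-5, 7] (depth 2)
After 'neg': stack = [-5, -7] (depth 2)
After 'eq': stack = [0] (depth 1)
After 'push -9': stack = [0, -9] (depth 2)
After 'dup': stack = [0, -9, -9] (depth 3)

Answer: 3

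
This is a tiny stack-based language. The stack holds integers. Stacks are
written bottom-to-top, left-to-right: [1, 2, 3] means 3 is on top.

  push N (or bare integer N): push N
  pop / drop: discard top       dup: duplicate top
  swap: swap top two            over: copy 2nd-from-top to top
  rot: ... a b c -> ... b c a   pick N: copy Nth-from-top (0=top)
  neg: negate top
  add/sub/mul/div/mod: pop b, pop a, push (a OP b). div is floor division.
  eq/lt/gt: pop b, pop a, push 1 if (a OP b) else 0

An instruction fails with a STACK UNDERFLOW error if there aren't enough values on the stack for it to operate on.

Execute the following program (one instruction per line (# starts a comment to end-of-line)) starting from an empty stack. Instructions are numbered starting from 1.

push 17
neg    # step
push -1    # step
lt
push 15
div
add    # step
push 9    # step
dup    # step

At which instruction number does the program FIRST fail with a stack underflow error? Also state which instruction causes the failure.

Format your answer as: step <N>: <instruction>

Step 1 ('push 17'): stack = [17], depth = 1
Step 2 ('neg'): stack = [-17], depth = 1
Step 3 ('push -1'): stack = [-17, -1], depth = 2
Step 4 ('lt'): stack = [1], depth = 1
Step 5 ('push 15'): stack = [1, 15], depth = 2
Step 6 ('div'): stack = [0], depth = 1
Step 7 ('add'): needs 2 value(s) but depth is 1 — STACK UNDERFLOW

Answer: step 7: add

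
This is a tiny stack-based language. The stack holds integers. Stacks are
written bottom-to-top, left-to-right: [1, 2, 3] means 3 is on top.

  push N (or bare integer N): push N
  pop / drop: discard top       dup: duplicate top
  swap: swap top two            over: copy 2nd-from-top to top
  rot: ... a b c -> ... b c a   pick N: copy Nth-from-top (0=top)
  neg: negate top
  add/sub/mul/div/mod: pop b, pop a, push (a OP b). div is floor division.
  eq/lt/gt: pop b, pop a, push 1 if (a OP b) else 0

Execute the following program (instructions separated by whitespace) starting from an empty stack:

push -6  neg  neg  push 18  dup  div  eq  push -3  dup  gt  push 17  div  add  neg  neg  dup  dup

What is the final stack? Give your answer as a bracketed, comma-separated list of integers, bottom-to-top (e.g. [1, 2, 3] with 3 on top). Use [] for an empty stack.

After 'push -6': [-6]
After 'neg': [6]
After 'neg': [-6]
After 'push 18': [-6, 18]
After 'dup': [-6, 18, 18]
After 'div': [-6, 1]
After 'eq': [0]
After 'push -3': [0, -3]
After 'dup': [0, -3, -3]
After 'gt': [0, 0]
After 'push 17': [0, 0, 17]
After 'div': [0, 0]
After 'add': [0]
After 'neg': [0]
After 'neg': [0]
After 'dup': [0, 0]
After 'dup': [0, 0, 0]

Answer: [0, 0, 0]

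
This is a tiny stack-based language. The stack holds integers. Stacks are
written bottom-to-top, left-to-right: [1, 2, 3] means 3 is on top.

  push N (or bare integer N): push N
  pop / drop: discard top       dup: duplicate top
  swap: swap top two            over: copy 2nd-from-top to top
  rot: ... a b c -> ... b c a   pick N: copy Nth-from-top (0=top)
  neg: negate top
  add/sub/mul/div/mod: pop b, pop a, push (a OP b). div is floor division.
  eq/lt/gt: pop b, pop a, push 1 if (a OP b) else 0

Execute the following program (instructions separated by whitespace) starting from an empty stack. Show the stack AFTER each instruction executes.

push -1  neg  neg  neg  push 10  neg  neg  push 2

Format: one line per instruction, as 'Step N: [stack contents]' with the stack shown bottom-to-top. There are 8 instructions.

Step 1: [-1]
Step 2: [1]
Step 3: [-1]
Step 4: [1]
Step 5: [1, 10]
Step 6: [1, -10]
Step 7: [1, 10]
Step 8: [1, 10, 2]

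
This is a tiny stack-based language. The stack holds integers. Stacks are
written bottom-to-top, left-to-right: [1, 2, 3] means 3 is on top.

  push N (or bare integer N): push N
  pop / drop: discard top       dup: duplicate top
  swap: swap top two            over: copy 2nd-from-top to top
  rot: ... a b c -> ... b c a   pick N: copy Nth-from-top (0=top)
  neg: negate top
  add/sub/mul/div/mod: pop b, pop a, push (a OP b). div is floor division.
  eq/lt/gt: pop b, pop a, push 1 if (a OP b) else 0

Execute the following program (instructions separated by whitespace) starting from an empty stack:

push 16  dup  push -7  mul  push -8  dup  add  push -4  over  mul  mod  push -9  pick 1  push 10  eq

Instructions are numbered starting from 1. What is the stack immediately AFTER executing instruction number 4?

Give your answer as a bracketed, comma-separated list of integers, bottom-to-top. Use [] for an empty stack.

Answer: [16, -112]

Derivation:
Step 1 ('push 16'): [16]
Step 2 ('dup'): [16, 16]
Step 3 ('push -7'): [16, 16, -7]
Step 4 ('mul'): [16, -112]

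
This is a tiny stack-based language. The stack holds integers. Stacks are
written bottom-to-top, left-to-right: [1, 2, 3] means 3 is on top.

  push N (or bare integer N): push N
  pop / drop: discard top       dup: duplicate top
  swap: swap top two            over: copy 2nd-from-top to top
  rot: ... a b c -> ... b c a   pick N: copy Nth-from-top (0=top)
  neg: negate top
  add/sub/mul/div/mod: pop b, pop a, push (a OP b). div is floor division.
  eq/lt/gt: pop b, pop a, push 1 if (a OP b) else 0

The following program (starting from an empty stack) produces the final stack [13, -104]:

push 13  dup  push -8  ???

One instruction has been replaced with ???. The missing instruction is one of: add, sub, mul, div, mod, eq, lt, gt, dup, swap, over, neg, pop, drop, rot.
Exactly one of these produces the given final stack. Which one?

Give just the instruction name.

Answer: mul

Derivation:
Stack before ???: [13, 13, -8]
Stack after ???:  [13, -104]
The instruction that transforms [13, 13, -8] -> [13, -104] is: mul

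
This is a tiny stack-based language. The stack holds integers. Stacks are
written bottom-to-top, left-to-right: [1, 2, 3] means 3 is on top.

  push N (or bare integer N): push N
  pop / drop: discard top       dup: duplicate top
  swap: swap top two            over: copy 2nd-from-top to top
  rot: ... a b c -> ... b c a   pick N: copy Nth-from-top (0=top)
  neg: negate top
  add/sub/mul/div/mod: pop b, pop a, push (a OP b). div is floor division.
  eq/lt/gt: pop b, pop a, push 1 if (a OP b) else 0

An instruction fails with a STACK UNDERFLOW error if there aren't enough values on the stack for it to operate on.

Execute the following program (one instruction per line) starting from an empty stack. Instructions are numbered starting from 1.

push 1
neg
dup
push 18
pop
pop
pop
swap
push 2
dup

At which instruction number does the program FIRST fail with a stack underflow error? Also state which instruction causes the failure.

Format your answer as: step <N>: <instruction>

Step 1 ('push 1'): stack = [1], depth = 1
Step 2 ('neg'): stack = [-1], depth = 1
Step 3 ('dup'): stack = [-1, -1], depth = 2
Step 4 ('push 18'): stack = [-1, -1, 18], depth = 3
Step 5 ('pop'): stack = [-1, -1], depth = 2
Step 6 ('pop'): stack = [-1], depth = 1
Step 7 ('pop'): stack = [], depth = 0
Step 8 ('swap'): needs 2 value(s) but depth is 0 — STACK UNDERFLOW

Answer: step 8: swap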